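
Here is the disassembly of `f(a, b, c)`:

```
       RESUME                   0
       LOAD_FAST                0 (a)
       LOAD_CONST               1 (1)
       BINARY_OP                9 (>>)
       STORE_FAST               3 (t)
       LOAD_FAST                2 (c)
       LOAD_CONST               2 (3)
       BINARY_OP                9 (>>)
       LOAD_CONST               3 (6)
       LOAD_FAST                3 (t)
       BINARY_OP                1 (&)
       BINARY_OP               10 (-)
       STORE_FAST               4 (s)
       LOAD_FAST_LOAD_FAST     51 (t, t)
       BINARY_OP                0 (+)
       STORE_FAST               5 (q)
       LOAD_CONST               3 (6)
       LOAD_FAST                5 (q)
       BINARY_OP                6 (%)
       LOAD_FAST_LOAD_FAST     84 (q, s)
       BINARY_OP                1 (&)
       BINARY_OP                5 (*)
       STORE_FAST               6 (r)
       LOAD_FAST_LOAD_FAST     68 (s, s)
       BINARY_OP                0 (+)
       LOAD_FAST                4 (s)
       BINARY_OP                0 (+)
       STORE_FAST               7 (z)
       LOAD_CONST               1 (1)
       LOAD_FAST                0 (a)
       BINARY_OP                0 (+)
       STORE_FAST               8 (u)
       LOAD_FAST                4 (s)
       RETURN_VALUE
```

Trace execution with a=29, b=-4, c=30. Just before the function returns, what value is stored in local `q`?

LOAD_FAST a → push 29. Stack: [29]
LOAD_CONST → push 1. Stack: [29, 1]
BINARY_OP >> → 29 >> 1 = 14. Stack: [14]
STORE_FAST t → t=14. Stack: []
LOAD_FAST c → push 30. Stack: [30]
LOAD_CONST → push 3. Stack: [30, 3]
BINARY_OP >> → 30 >> 3 = 3. Stack: [3]
LOAD_CONST → push 6. Stack: [3, 6]
LOAD_FAST t → push 14. Stack: [3, 6, 14]
BINARY_OP & → 6 & 14 = 6. Stack: [3, 6]
BINARY_OP - → 3 - 6 = -3. Stack: [-3]
STORE_FAST s → s=-3. Stack: []
LOAD_FAST_LOAD_FAST t,t → push 14,14. Stack: [14, 14]
BINARY_OP + → 14 + 14 = 28. Stack: [28]
STORE_FAST q → q=28. Stack: []
LOAD_CONST → push 6. Stack: [6]
LOAD_FAST q → push 28. Stack: [6, 28]
BINARY_OP % → 6 % 28 = 6. Stack: [6]
LOAD_FAST_LOAD_FAST q,s → push 28,-3. Stack: [6, 28, -3]
BINARY_OP & → 28 & -3 = 28. Stack: [6, 28]
BINARY_OP * → 6 * 28 = 168. Stack: [168]
STORE_FAST r → r=168. Stack: []
LOAD_FAST_LOAD_FAST s,s → push -3,-3. Stack: [-3, -3]
BINARY_OP + → -3 + -3 = -6. Stack: [-6]
LOAD_FAST s → push -3. Stack: [-6, -3]
BINARY_OP + → -6 + -3 = -9. Stack: [-9]
STORE_FAST z → z=-9. Stack: []
LOAD_CONST → push 1. Stack: [1]
LOAD_FAST a → push 29. Stack: [1, 29]
BINARY_OP + → 1 + 29 = 30. Stack: [30]
STORE_FAST u → u=30. Stack: []
LOAD_FAST s → push -3. Stack: [-3]
RETURN_VALUE → return -3.

28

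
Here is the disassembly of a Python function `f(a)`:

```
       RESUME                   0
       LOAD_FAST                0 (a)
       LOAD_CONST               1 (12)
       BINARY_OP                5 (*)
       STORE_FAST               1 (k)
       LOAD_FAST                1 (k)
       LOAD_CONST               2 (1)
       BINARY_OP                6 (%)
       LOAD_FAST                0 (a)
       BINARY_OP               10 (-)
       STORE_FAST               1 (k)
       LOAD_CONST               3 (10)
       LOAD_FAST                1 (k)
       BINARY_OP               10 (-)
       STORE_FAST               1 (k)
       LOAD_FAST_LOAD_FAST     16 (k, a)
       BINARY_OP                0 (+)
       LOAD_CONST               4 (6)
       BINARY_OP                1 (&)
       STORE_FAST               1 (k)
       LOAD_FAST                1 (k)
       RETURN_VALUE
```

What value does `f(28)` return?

LOAD_FAST a → push 28. Stack: [28]
LOAD_CONST → push 12. Stack: [28, 12]
BINARY_OP * → 28 * 12 = 336. Stack: [336]
STORE_FAST k → k=336. Stack: []
LOAD_FAST k → push 336. Stack: [336]
LOAD_CONST → push 1. Stack: [336, 1]
BINARY_OP % → 336 % 1 = 0. Stack: [0]
LOAD_FAST a → push 28. Stack: [0, 28]
BINARY_OP - → 0 - 28 = -28. Stack: [-28]
STORE_FAST k → k=-28. Stack: []
LOAD_CONST → push 10. Stack: [10]
LOAD_FAST k → push -28. Stack: [10, -28]
BINARY_OP - → 10 - -28 = 38. Stack: [38]
STORE_FAST k → k=38. Stack: []
LOAD_FAST_LOAD_FAST k,a → push 38,28. Stack: [38, 28]
BINARY_OP + → 38 + 28 = 66. Stack: [66]
LOAD_CONST → push 6. Stack: [66, 6]
BINARY_OP & → 66 & 6 = 2. Stack: [2]
STORE_FAST k → k=2. Stack: []
LOAD_FAST k → push 2. Stack: [2]
RETURN_VALUE → return 2.

2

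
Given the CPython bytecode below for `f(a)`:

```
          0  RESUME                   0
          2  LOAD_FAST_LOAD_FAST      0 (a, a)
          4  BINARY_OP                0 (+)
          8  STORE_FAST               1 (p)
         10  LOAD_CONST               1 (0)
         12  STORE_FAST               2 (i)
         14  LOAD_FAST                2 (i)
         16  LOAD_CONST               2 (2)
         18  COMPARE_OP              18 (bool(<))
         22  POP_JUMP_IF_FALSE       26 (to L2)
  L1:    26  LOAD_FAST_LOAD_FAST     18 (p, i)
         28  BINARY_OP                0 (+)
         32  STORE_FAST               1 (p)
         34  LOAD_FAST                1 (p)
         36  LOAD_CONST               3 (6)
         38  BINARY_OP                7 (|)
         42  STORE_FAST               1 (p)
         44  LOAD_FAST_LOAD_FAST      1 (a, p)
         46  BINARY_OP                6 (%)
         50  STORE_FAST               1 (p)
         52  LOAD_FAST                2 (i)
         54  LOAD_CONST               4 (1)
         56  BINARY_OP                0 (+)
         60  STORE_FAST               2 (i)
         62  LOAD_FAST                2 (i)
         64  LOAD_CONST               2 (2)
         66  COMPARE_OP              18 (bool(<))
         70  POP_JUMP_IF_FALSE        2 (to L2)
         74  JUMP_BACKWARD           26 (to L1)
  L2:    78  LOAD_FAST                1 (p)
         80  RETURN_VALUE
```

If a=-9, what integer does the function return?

LOAD_FAST_LOAD_FAST a,a → push -9,-9. Stack: [-9, -9]
BINARY_OP + → -9 + -9 = -18. Stack: [-18]
STORE_FAST p → p=-18. Stack: []
LOAD_CONST → push 0. Stack: [0]
STORE_FAST i → i=0. Stack: []
LOAD_FAST i → push 0. Stack: [0]
LOAD_CONST → push 2. Stack: [0, 2]
COMPARE_OP bool(<) → 0 vs 2 = True. Stack: [True]
POP_JUMP_IF_FALSE → pop True; no jump. Stack: []
LOAD_FAST_LOAD_FAST p,i → push -18,0. Stack: [-18, 0]
BINARY_OP + → -18 + 0 = -18. Stack: [-18]
STORE_FAST p → p=-18. Stack: []
LOAD_FAST p → push -18. Stack: [-18]
LOAD_CONST → push 6. Stack: [-18, 6]
BINARY_OP | → -18 | 6 = -18. Stack: [-18]
STORE_FAST p → p=-18. Stack: []
LOAD_FAST_LOAD_FAST a,p → push -9,-18. Stack: [-9, -18]
BINARY_OP % → -9 % -18 = -9. Stack: [-9]
STORE_FAST p → p=-9. Stack: []
LOAD_FAST i → push 0. Stack: [0]
LOAD_CONST → push 1. Stack: [0, 1]
BINARY_OP + → 0 + 1 = 1. Stack: [1]
STORE_FAST i → i=1. Stack: []
LOAD_FAST i → push 1. Stack: [1]
LOAD_CONST → push 2. Stack: [1, 2]
COMPARE_OP bool(<) → 1 vs 2 = True. Stack: [True]
POP_JUMP_IF_FALSE → pop True; no jump. Stack: []
LOAD_FAST_LOAD_FAST p,i → push -9,1. Stack: [-9, 1]
BINARY_OP + → -9 + 1 = -8. Stack: [-8]
STORE_FAST p → p=-8. Stack: []
LOAD_FAST p → push -8. Stack: [-8]
LOAD_CONST → push 6. Stack: [-8, 6]
BINARY_OP | → -8 | 6 = -2. Stack: [-2]
STORE_FAST p → p=-2. Stack: []
LOAD_FAST_LOAD_FAST a,p → push -9,-2. Stack: [-9, -2]
BINARY_OP % → -9 % -2 = -1. Stack: [-1]
STORE_FAST p → p=-1. Stack: []
LOAD_FAST i → push 1. Stack: [1]
LOAD_CONST → push 1. Stack: [1, 1]
BINARY_OP + → 1 + 1 = 2. Stack: [2]
STORE_FAST i → i=2. Stack: []
LOAD_FAST i → push 2. Stack: [2]
LOAD_CONST → push 2. Stack: [2, 2]
COMPARE_OP bool(<) → 2 vs 2 = False. Stack: [False]
POP_JUMP_IF_FALSE → pop False; jump. Stack: []
LOAD_FAST p → push -1. Stack: [-1]
RETURN_VALUE → return -1.

-1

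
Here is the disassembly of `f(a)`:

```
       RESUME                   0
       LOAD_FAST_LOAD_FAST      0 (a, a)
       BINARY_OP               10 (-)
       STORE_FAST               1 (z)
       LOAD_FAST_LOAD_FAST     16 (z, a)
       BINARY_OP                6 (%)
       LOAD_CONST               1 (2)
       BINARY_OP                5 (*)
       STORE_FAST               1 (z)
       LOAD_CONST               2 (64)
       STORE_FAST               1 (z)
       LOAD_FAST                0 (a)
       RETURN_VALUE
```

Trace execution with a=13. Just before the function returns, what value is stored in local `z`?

64

LOAD_FAST_LOAD_FAST a,a → push 13,13. Stack: [13, 13]
BINARY_OP - → 13 - 13 = 0. Stack: [0]
STORE_FAST z → z=0. Stack: []
LOAD_FAST_LOAD_FAST z,a → push 0,13. Stack: [0, 13]
BINARY_OP % → 0 % 13 = 0. Stack: [0]
LOAD_CONST → push 2. Stack: [0, 2]
BINARY_OP * → 0 * 2 = 0. Stack: [0]
STORE_FAST z → z=0. Stack: []
LOAD_CONST → push 64. Stack: [64]
STORE_FAST z → z=64. Stack: []
LOAD_FAST a → push 13. Stack: [13]
RETURN_VALUE → return 13.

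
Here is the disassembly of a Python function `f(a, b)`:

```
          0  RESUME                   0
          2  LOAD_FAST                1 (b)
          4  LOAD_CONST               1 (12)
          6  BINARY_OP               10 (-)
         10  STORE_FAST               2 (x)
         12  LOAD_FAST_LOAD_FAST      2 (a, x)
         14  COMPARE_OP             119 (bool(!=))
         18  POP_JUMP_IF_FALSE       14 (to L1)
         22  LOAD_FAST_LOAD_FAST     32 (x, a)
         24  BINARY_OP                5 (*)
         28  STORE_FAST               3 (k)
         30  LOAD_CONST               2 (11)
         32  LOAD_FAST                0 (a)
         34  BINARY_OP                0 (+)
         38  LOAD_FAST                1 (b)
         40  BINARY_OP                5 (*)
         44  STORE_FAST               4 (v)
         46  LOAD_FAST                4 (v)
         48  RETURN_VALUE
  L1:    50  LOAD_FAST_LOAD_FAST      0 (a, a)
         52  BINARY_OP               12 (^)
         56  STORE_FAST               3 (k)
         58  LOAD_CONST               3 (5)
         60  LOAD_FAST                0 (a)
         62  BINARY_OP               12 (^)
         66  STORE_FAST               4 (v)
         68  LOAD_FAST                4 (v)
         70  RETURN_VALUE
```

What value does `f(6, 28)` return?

476

LOAD_FAST b → push 28. Stack: [28]
LOAD_CONST → push 12. Stack: [28, 12]
BINARY_OP - → 28 - 12 = 16. Stack: [16]
STORE_FAST x → x=16. Stack: []
LOAD_FAST_LOAD_FAST a,x → push 6,16. Stack: [6, 16]
COMPARE_OP bool(!=) → 6 vs 16 = True. Stack: [True]
POP_JUMP_IF_FALSE → pop True; no jump. Stack: []
LOAD_FAST_LOAD_FAST x,a → push 16,6. Stack: [16, 6]
BINARY_OP * → 16 * 6 = 96. Stack: [96]
STORE_FAST k → k=96. Stack: []
LOAD_CONST → push 11. Stack: [11]
LOAD_FAST a → push 6. Stack: [11, 6]
BINARY_OP + → 11 + 6 = 17. Stack: [17]
LOAD_FAST b → push 28. Stack: [17, 28]
BINARY_OP * → 17 * 28 = 476. Stack: [476]
STORE_FAST v → v=476. Stack: []
LOAD_FAST v → push 476. Stack: [476]
RETURN_VALUE → return 476.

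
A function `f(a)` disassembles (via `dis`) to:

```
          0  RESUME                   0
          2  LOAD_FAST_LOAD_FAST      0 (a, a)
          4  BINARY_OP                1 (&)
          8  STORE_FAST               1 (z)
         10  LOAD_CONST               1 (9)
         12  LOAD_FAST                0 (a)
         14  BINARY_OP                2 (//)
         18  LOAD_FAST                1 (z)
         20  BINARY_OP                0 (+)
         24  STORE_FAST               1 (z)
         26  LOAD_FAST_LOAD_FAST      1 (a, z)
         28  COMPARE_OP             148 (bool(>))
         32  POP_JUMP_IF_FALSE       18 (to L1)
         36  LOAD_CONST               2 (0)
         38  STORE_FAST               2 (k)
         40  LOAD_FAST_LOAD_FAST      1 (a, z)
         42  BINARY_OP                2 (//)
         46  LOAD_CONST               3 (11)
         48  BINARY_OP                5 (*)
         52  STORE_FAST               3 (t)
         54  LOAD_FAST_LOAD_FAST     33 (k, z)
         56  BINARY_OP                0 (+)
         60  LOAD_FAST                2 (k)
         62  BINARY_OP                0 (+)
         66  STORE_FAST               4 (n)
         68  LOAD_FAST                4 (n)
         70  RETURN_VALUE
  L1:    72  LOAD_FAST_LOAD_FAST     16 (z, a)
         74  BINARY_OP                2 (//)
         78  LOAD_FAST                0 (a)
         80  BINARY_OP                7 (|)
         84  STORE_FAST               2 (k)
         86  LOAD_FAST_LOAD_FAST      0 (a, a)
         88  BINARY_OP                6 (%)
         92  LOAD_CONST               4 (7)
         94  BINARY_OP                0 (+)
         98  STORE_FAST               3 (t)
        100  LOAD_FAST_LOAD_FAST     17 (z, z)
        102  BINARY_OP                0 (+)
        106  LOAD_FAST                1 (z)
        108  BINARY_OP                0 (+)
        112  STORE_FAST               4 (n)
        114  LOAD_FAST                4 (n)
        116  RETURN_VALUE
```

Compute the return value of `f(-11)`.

-12

LOAD_FAST_LOAD_FAST a,a → push -11,-11. Stack: [-11, -11]
BINARY_OP & → -11 & -11 = -11. Stack: [-11]
STORE_FAST z → z=-11. Stack: []
LOAD_CONST → push 9. Stack: [9]
LOAD_FAST a → push -11. Stack: [9, -11]
BINARY_OP // → 9 // -11 = -1. Stack: [-1]
LOAD_FAST z → push -11. Stack: [-1, -11]
BINARY_OP + → -1 + -11 = -12. Stack: [-12]
STORE_FAST z → z=-12. Stack: []
LOAD_FAST_LOAD_FAST a,z → push -11,-12. Stack: [-11, -12]
COMPARE_OP bool(>) → -11 vs -12 = True. Stack: [True]
POP_JUMP_IF_FALSE → pop True; no jump. Stack: []
LOAD_CONST → push 0. Stack: [0]
STORE_FAST k → k=0. Stack: []
LOAD_FAST_LOAD_FAST a,z → push -11,-12. Stack: [-11, -12]
BINARY_OP // → -11 // -12 = 0. Stack: [0]
LOAD_CONST → push 11. Stack: [0, 11]
BINARY_OP * → 0 * 11 = 0. Stack: [0]
STORE_FAST t → t=0. Stack: []
LOAD_FAST_LOAD_FAST k,z → push 0,-12. Stack: [0, -12]
BINARY_OP + → 0 + -12 = -12. Stack: [-12]
LOAD_FAST k → push 0. Stack: [-12, 0]
BINARY_OP + → -12 + 0 = -12. Stack: [-12]
STORE_FAST n → n=-12. Stack: []
LOAD_FAST n → push -12. Stack: [-12]
RETURN_VALUE → return -12.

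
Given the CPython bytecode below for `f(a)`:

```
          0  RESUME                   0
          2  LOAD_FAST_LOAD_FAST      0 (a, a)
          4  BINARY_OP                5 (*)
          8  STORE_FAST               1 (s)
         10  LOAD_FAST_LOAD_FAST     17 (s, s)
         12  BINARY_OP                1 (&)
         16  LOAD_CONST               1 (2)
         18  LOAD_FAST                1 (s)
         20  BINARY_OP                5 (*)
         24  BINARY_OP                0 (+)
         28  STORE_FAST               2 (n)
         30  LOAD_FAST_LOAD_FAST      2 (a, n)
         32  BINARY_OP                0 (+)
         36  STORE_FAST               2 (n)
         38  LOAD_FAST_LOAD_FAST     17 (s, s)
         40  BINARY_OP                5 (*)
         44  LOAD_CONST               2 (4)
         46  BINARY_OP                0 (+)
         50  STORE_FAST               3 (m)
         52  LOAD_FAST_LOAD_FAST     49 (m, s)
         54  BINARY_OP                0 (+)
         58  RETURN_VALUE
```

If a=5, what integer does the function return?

LOAD_FAST_LOAD_FAST a,a → push 5,5. Stack: [5, 5]
BINARY_OP * → 5 * 5 = 25. Stack: [25]
STORE_FAST s → s=25. Stack: []
LOAD_FAST_LOAD_FAST s,s → push 25,25. Stack: [25, 25]
BINARY_OP & → 25 & 25 = 25. Stack: [25]
LOAD_CONST → push 2. Stack: [25, 2]
LOAD_FAST s → push 25. Stack: [25, 2, 25]
BINARY_OP * → 2 * 25 = 50. Stack: [25, 50]
BINARY_OP + → 25 + 50 = 75. Stack: [75]
STORE_FAST n → n=75. Stack: []
LOAD_FAST_LOAD_FAST a,n → push 5,75. Stack: [5, 75]
BINARY_OP + → 5 + 75 = 80. Stack: [80]
STORE_FAST n → n=80. Stack: []
LOAD_FAST_LOAD_FAST s,s → push 25,25. Stack: [25, 25]
BINARY_OP * → 25 * 25 = 625. Stack: [625]
LOAD_CONST → push 4. Stack: [625, 4]
BINARY_OP + → 625 + 4 = 629. Stack: [629]
STORE_FAST m → m=629. Stack: []
LOAD_FAST_LOAD_FAST m,s → push 629,25. Stack: [629, 25]
BINARY_OP + → 629 + 25 = 654. Stack: [654]
RETURN_VALUE → return 654.

654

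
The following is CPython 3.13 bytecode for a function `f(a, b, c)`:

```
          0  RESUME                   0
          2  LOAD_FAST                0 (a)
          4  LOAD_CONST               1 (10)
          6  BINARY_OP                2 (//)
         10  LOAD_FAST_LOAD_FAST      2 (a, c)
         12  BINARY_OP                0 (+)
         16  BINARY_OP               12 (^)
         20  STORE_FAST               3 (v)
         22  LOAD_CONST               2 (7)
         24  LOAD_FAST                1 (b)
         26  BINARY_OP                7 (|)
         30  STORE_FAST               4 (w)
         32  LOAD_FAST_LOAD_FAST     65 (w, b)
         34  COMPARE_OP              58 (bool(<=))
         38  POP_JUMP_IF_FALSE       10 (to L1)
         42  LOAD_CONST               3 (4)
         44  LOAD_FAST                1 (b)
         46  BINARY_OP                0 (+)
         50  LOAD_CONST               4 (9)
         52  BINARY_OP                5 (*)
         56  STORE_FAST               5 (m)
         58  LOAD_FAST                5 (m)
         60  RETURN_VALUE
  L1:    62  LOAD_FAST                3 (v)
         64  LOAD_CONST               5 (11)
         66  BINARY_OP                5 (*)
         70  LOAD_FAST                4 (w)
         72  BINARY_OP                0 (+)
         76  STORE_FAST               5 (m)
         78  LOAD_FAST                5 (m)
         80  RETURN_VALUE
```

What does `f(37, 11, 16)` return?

LOAD_FAST a → push 37. Stack: [37]
LOAD_CONST → push 10. Stack: [37, 10]
BINARY_OP // → 37 // 10 = 3. Stack: [3]
LOAD_FAST_LOAD_FAST a,c → push 37,16. Stack: [3, 37, 16]
BINARY_OP + → 37 + 16 = 53. Stack: [3, 53]
BINARY_OP ^ → 3 ^ 53 = 54. Stack: [54]
STORE_FAST v → v=54. Stack: []
LOAD_CONST → push 7. Stack: [7]
LOAD_FAST b → push 11. Stack: [7, 11]
BINARY_OP | → 7 | 11 = 15. Stack: [15]
STORE_FAST w → w=15. Stack: []
LOAD_FAST_LOAD_FAST w,b → push 15,11. Stack: [15, 11]
COMPARE_OP bool(<=) → 15 vs 11 = False. Stack: [False]
POP_JUMP_IF_FALSE → pop False; jump. Stack: []
LOAD_FAST v → push 54. Stack: [54]
LOAD_CONST → push 11. Stack: [54, 11]
BINARY_OP * → 54 * 11 = 594. Stack: [594]
LOAD_FAST w → push 15. Stack: [594, 15]
BINARY_OP + → 594 + 15 = 609. Stack: [609]
STORE_FAST m → m=609. Stack: []
LOAD_FAST m → push 609. Stack: [609]
RETURN_VALUE → return 609.

609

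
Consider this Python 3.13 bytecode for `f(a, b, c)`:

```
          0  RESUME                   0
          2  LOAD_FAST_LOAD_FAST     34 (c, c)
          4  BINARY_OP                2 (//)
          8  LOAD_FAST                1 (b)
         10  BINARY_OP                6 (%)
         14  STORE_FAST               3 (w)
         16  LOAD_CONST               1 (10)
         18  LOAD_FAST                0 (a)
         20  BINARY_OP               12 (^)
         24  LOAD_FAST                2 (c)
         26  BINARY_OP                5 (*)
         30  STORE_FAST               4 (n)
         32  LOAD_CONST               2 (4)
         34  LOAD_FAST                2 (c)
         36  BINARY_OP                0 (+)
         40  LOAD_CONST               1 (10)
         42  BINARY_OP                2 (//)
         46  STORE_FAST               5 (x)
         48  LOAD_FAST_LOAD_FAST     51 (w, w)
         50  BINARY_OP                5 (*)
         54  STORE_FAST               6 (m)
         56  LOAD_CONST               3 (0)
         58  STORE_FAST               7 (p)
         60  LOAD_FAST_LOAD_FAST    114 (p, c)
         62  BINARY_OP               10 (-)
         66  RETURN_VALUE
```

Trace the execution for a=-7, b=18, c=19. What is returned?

-19

LOAD_FAST_LOAD_FAST c,c → push 19,19. Stack: [19, 19]
BINARY_OP // → 19 // 19 = 1. Stack: [1]
LOAD_FAST b → push 18. Stack: [1, 18]
BINARY_OP % → 1 % 18 = 1. Stack: [1]
STORE_FAST w → w=1. Stack: []
LOAD_CONST → push 10. Stack: [10]
LOAD_FAST a → push -7. Stack: [10, -7]
BINARY_OP ^ → 10 ^ -7 = -13. Stack: [-13]
LOAD_FAST c → push 19. Stack: [-13, 19]
BINARY_OP * → -13 * 19 = -247. Stack: [-247]
STORE_FAST n → n=-247. Stack: []
LOAD_CONST → push 4. Stack: [4]
LOAD_FAST c → push 19. Stack: [4, 19]
BINARY_OP + → 4 + 19 = 23. Stack: [23]
LOAD_CONST → push 10. Stack: [23, 10]
BINARY_OP // → 23 // 10 = 2. Stack: [2]
STORE_FAST x → x=2. Stack: []
LOAD_FAST_LOAD_FAST w,w → push 1,1. Stack: [1, 1]
BINARY_OP * → 1 * 1 = 1. Stack: [1]
STORE_FAST m → m=1. Stack: []
LOAD_CONST → push 0. Stack: [0]
STORE_FAST p → p=0. Stack: []
LOAD_FAST_LOAD_FAST p,c → push 0,19. Stack: [0, 19]
BINARY_OP - → 0 - 19 = -19. Stack: [-19]
RETURN_VALUE → return -19.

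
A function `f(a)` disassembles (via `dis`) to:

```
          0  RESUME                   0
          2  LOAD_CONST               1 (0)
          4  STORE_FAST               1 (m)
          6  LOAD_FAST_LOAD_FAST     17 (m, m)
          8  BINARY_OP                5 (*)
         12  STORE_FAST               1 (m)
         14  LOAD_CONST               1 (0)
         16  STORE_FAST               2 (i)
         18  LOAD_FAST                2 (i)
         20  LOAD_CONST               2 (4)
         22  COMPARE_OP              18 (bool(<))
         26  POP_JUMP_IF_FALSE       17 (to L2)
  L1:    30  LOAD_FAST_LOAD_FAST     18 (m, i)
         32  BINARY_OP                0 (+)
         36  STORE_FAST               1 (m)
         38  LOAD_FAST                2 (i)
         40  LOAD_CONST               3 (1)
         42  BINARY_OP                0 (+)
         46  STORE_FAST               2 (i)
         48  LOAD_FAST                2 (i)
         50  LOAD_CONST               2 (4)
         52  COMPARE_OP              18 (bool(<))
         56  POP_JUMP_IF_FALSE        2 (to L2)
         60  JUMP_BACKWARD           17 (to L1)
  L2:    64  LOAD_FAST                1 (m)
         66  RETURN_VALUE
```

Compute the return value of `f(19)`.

LOAD_CONST → push 0. Stack: [0]
STORE_FAST m → m=0. Stack: []
LOAD_FAST_LOAD_FAST m,m → push 0,0. Stack: [0, 0]
BINARY_OP * → 0 * 0 = 0. Stack: [0]
STORE_FAST m → m=0. Stack: []
LOAD_CONST → push 0. Stack: [0]
STORE_FAST i → i=0. Stack: []
LOAD_FAST i → push 0. Stack: [0]
LOAD_CONST → push 4. Stack: [0, 4]
COMPARE_OP bool(<) → 0 vs 4 = True. Stack: [True]
POP_JUMP_IF_FALSE → pop True; no jump. Stack: []
LOAD_FAST_LOAD_FAST m,i → push 0,0. Stack: [0, 0]
BINARY_OP + → 0 + 0 = 0. Stack: [0]
STORE_FAST m → m=0. Stack: []
LOAD_FAST i → push 0. Stack: [0]
LOAD_CONST → push 1. Stack: [0, 1]
BINARY_OP + → 0 + 1 = 1. Stack: [1]
STORE_FAST i → i=1. Stack: []
LOAD_FAST i → push 1. Stack: [1]
LOAD_CONST → push 4. Stack: [1, 4]
COMPARE_OP bool(<) → 1 vs 4 = True. Stack: [True]
POP_JUMP_IF_FALSE → pop True; no jump. Stack: []
LOAD_FAST_LOAD_FAST m,i → push 0,1. Stack: [0, 1]
BINARY_OP + → 0 + 1 = 1. Stack: [1]
STORE_FAST m → m=1. Stack: []
LOAD_FAST i → push 1. Stack: [1]
LOAD_CONST → push 1. Stack: [1, 1]
BINARY_OP + → 1 + 1 = 2. Stack: [2]
STORE_FAST i → i=2. Stack: []
LOAD_FAST i → push 2. Stack: [2]
LOAD_CONST → push 4. Stack: [2, 4]
COMPARE_OP bool(<) → 2 vs 4 = True. Stack: [True]
POP_JUMP_IF_FALSE → pop True; no jump. Stack: []
LOAD_FAST_LOAD_FAST m,i → push 1,2. Stack: [1, 2]
BINARY_OP + → 1 + 2 = 3. Stack: [3]
STORE_FAST m → m=3. Stack: []
LOAD_FAST i → push 2. Stack: [2]
LOAD_CONST → push 1. Stack: [2, 1]
BINARY_OP + → 2 + 1 = 3. Stack: [3]
STORE_FAST i → i=3. Stack: []
LOAD_FAST i → push 3. Stack: [3]
LOAD_CONST → push 4. Stack: [3, 4]
COMPARE_OP bool(<) → 3 vs 4 = True. Stack: [True]
POP_JUMP_IF_FALSE → pop True; no jump. Stack: []
LOAD_FAST_LOAD_FAST m,i → push 3,3. Stack: [3, 3]
BINARY_OP + → 3 + 3 = 6. Stack: [6]
STORE_FAST m → m=6. Stack: []
LOAD_FAST i → push 3. Stack: [3]
LOAD_CONST → push 1. Stack: [3, 1]
BINARY_OP + → 3 + 1 = 4. Stack: [4]
STORE_FAST i → i=4. Stack: []
LOAD_FAST i → push 4. Stack: [4]
LOAD_CONST → push 4. Stack: [4, 4]
COMPARE_OP bool(<) → 4 vs 4 = False. Stack: [False]
POP_JUMP_IF_FALSE → pop False; jump. Stack: []
LOAD_FAST m → push 6. Stack: [6]
RETURN_VALUE → return 6.

6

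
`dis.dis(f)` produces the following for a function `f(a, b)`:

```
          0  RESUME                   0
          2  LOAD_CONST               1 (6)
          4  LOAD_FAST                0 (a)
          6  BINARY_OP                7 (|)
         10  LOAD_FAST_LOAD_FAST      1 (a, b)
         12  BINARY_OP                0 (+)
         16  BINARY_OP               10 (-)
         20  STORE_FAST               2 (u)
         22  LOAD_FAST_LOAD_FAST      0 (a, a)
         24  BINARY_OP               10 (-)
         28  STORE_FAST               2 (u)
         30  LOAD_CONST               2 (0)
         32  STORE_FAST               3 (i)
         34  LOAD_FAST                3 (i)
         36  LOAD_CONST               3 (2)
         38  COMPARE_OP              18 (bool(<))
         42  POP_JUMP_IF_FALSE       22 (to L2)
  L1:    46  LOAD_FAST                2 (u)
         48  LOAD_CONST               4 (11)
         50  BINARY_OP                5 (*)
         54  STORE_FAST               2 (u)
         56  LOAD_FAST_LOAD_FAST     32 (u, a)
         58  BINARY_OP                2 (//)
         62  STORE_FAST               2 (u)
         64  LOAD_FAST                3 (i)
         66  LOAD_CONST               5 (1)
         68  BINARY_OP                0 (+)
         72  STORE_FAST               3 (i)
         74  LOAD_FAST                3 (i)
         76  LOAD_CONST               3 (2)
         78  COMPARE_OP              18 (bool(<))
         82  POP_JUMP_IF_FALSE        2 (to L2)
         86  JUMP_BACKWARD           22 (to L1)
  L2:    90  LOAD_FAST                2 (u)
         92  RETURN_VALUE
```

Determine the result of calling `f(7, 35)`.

LOAD_CONST → push 6. Stack: [6]
LOAD_FAST a → push 7. Stack: [6, 7]
BINARY_OP | → 6 | 7 = 7. Stack: [7]
LOAD_FAST_LOAD_FAST a,b → push 7,35. Stack: [7, 7, 35]
BINARY_OP + → 7 + 35 = 42. Stack: [7, 42]
BINARY_OP - → 7 - 42 = -35. Stack: [-35]
STORE_FAST u → u=-35. Stack: []
LOAD_FAST_LOAD_FAST a,a → push 7,7. Stack: [7, 7]
BINARY_OP - → 7 - 7 = 0. Stack: [0]
STORE_FAST u → u=0. Stack: []
LOAD_CONST → push 0. Stack: [0]
STORE_FAST i → i=0. Stack: []
LOAD_FAST i → push 0. Stack: [0]
LOAD_CONST → push 2. Stack: [0, 2]
COMPARE_OP bool(<) → 0 vs 2 = True. Stack: [True]
POP_JUMP_IF_FALSE → pop True; no jump. Stack: []
LOAD_FAST u → push 0. Stack: [0]
LOAD_CONST → push 11. Stack: [0, 11]
BINARY_OP * → 0 * 11 = 0. Stack: [0]
STORE_FAST u → u=0. Stack: []
LOAD_FAST_LOAD_FAST u,a → push 0,7. Stack: [0, 7]
BINARY_OP // → 0 // 7 = 0. Stack: [0]
STORE_FAST u → u=0. Stack: []
LOAD_FAST i → push 0. Stack: [0]
LOAD_CONST → push 1. Stack: [0, 1]
BINARY_OP + → 0 + 1 = 1. Stack: [1]
STORE_FAST i → i=1. Stack: []
LOAD_FAST i → push 1. Stack: [1]
LOAD_CONST → push 2. Stack: [1, 2]
COMPARE_OP bool(<) → 1 vs 2 = True. Stack: [True]
POP_JUMP_IF_FALSE → pop True; no jump. Stack: []
LOAD_FAST u → push 0. Stack: [0]
LOAD_CONST → push 11. Stack: [0, 11]
BINARY_OP * → 0 * 11 = 0. Stack: [0]
STORE_FAST u → u=0. Stack: []
LOAD_FAST_LOAD_FAST u,a → push 0,7. Stack: [0, 7]
BINARY_OP // → 0 // 7 = 0. Stack: [0]
STORE_FAST u → u=0. Stack: []
LOAD_FAST i → push 1. Stack: [1]
LOAD_CONST → push 1. Stack: [1, 1]
BINARY_OP + → 1 + 1 = 2. Stack: [2]
STORE_FAST i → i=2. Stack: []
LOAD_FAST i → push 2. Stack: [2]
LOAD_CONST → push 2. Stack: [2, 2]
COMPARE_OP bool(<) → 2 vs 2 = False. Stack: [False]
POP_JUMP_IF_FALSE → pop False; jump. Stack: []
LOAD_FAST u → push 0. Stack: [0]
RETURN_VALUE → return 0.

0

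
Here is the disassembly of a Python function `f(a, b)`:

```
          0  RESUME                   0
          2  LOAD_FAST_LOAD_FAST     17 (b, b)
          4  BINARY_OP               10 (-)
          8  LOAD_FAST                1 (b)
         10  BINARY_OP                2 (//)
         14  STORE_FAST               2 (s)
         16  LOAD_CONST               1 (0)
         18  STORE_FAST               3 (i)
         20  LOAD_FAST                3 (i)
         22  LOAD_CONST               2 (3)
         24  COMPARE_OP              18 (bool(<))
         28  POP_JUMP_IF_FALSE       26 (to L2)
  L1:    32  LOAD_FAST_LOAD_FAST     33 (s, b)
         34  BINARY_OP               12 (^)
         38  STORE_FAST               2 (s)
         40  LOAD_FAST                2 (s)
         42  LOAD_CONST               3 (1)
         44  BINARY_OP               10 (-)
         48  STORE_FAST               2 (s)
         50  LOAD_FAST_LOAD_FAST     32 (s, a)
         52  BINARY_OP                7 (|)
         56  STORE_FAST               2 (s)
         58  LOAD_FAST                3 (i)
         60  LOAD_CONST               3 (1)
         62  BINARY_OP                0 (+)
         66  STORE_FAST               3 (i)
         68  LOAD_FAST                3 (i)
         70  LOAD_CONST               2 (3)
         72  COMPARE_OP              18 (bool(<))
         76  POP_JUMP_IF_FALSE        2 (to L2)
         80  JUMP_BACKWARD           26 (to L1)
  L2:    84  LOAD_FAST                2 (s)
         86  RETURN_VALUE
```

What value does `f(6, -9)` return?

-10

LOAD_FAST_LOAD_FAST b,b → push -9,-9
BINARY_OP - → -9 - -9 = 0
LOAD_FAST b → push -9
BINARY_OP // → 0 // -9 = 0
STORE_FAST s → s=0
LOAD_CONST → push 0
STORE_FAST i → i=0
LOAD_FAST i → push 0
LOAD_CONST → push 3
COMPARE_OP bool(<) → 0 vs 3 = True
POP_JUMP_IF_FALSE → pop True; no jump
LOAD_FAST_LOAD_FAST s,b → push 0,-9
BINARY_OP ^ → 0 ^ -9 = -9
STORE_FAST s → s=-9
LOAD_FAST s → push -9
LOAD_CONST → push 1
BINARY_OP - → -9 - 1 = -10
STORE_FAST s → s=-10
LOAD_FAST_LOAD_FAST s,a → push -10,6
BINARY_OP | → -10 | 6 = -10
STORE_FAST s → s=-10
LOAD_FAST i → push 0
LOAD_CONST → push 1
BINARY_OP + → 0 + 1 = 1
STORE_FAST i → i=1
LOAD_FAST i → push 1
LOAD_CONST → push 3
COMPARE_OP bool(<) → 1 vs 3 = True
POP_JUMP_IF_FALSE → pop True; no jump
LOAD_FAST_LOAD_FAST s,b → push -10,-9
BINARY_OP ^ → -10 ^ -9 = 1
STORE_FAST s → s=1
LOAD_FAST s → push 1
LOAD_CONST → push 1
BINARY_OP - → 1 - 1 = 0
STORE_FAST s → s=0
LOAD_FAST_LOAD_FAST s,a → push 0,6
BINARY_OP | → 0 | 6 = 6
STORE_FAST s → s=6
LOAD_FAST i → push 1
LOAD_CONST → push 1
BINARY_OP + → 1 + 1 = 2
STORE_FAST i → i=2
LOAD_FAST i → push 2
LOAD_CONST → push 3
COMPARE_OP bool(<) → 2 vs 3 = True
POP_JUMP_IF_FALSE → pop True; no jump
LOAD_FAST_LOAD_FAST s,b → push 6,-9
BINARY_OP ^ → 6 ^ -9 = -15
STORE_FAST s → s=-15
LOAD_FAST s → push -15
LOAD_CONST → push 1
BINARY_OP - → -15 - 1 = -16
STORE_FAST s → s=-16
LOAD_FAST_LOAD_FAST s,a → push -16,6
BINARY_OP | → -16 | 6 = -10
STORE_FAST s → s=-10
LOAD_FAST i → push 2
LOAD_CONST → push 1
BINARY_OP + → 2 + 1 = 3
STORE_FAST i → i=3
LOAD_FAST i → push 3
LOAD_CONST → push 3
COMPARE_OP bool(<) → 3 vs 3 = False
POP_JUMP_IF_FALSE → pop False; jump
LOAD_FAST s → push -10
RETURN_VALUE → return -10.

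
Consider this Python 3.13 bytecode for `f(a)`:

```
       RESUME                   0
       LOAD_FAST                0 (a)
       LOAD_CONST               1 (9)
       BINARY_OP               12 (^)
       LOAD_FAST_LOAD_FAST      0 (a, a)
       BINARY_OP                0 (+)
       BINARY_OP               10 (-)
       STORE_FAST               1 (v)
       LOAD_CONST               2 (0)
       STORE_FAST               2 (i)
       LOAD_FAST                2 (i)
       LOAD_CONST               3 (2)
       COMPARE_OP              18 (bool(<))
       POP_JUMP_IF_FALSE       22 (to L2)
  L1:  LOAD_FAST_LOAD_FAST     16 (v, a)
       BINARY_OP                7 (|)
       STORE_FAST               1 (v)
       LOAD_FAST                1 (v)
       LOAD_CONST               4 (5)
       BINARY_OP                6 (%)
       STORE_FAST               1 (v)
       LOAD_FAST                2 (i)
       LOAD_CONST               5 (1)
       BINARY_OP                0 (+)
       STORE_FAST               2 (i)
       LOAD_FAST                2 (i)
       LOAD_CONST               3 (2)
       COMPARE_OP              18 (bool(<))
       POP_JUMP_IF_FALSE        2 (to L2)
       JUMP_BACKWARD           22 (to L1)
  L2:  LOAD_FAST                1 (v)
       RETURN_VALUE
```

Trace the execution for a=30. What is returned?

LOAD_FAST a → push 30. Stack: [30]
LOAD_CONST → push 9. Stack: [30, 9]
BINARY_OP ^ → 30 ^ 9 = 23. Stack: [23]
LOAD_FAST_LOAD_FAST a,a → push 30,30. Stack: [23, 30, 30]
BINARY_OP + → 30 + 30 = 60. Stack: [23, 60]
BINARY_OP - → 23 - 60 = -37. Stack: [-37]
STORE_FAST v → v=-37. Stack: []
LOAD_CONST → push 0. Stack: [0]
STORE_FAST i → i=0. Stack: []
LOAD_FAST i → push 0. Stack: [0]
LOAD_CONST → push 2. Stack: [0, 2]
COMPARE_OP bool(<) → 0 vs 2 = True. Stack: [True]
POP_JUMP_IF_FALSE → pop True; no jump. Stack: []
LOAD_FAST_LOAD_FAST v,a → push -37,30. Stack: [-37, 30]
BINARY_OP | → -37 | 30 = -33. Stack: [-33]
STORE_FAST v → v=-33. Stack: []
LOAD_FAST v → push -33. Stack: [-33]
LOAD_CONST → push 5. Stack: [-33, 5]
BINARY_OP % → -33 % 5 = 2. Stack: [2]
STORE_FAST v → v=2. Stack: []
LOAD_FAST i → push 0. Stack: [0]
LOAD_CONST → push 1. Stack: [0, 1]
BINARY_OP + → 0 + 1 = 1. Stack: [1]
STORE_FAST i → i=1. Stack: []
LOAD_FAST i → push 1. Stack: [1]
LOAD_CONST → push 2. Stack: [1, 2]
COMPARE_OP bool(<) → 1 vs 2 = True. Stack: [True]
POP_JUMP_IF_FALSE → pop True; no jump. Stack: []
LOAD_FAST_LOAD_FAST v,a → push 2,30. Stack: [2, 30]
BINARY_OP | → 2 | 30 = 30. Stack: [30]
STORE_FAST v → v=30. Stack: []
LOAD_FAST v → push 30. Stack: [30]
LOAD_CONST → push 5. Stack: [30, 5]
BINARY_OP % → 30 % 5 = 0. Stack: [0]
STORE_FAST v → v=0. Stack: []
LOAD_FAST i → push 1. Stack: [1]
LOAD_CONST → push 1. Stack: [1, 1]
BINARY_OP + → 1 + 1 = 2. Stack: [2]
STORE_FAST i → i=2. Stack: []
LOAD_FAST i → push 2. Stack: [2]
LOAD_CONST → push 2. Stack: [2, 2]
COMPARE_OP bool(<) → 2 vs 2 = False. Stack: [False]
POP_JUMP_IF_FALSE → pop False; jump. Stack: []
LOAD_FAST v → push 0. Stack: [0]
RETURN_VALUE → return 0.

0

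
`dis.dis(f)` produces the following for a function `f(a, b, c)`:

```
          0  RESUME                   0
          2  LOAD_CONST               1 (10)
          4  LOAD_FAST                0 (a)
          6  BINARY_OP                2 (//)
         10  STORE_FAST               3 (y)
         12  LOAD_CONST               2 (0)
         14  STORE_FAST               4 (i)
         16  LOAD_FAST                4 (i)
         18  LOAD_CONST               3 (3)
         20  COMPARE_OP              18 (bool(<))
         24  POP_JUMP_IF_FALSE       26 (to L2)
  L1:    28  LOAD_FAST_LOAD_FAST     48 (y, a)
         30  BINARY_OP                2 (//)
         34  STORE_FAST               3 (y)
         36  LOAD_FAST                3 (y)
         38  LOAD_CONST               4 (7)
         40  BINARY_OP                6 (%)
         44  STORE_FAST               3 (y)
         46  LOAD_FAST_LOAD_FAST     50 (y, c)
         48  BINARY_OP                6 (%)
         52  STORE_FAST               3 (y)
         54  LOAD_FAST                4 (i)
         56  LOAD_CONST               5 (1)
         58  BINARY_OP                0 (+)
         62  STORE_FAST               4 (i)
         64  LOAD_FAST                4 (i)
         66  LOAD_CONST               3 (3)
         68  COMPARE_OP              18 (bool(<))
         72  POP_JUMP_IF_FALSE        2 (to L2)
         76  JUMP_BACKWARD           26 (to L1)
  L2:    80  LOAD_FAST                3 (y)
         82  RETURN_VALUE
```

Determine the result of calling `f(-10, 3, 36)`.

LOAD_CONST → push 10. Stack: [10]
LOAD_FAST a → push -10. Stack: [10, -10]
BINARY_OP // → 10 // -10 = -1. Stack: [-1]
STORE_FAST y → y=-1. Stack: []
LOAD_CONST → push 0. Stack: [0]
STORE_FAST i → i=0. Stack: []
LOAD_FAST i → push 0. Stack: [0]
LOAD_CONST → push 3. Stack: [0, 3]
COMPARE_OP bool(<) → 0 vs 3 = True. Stack: [True]
POP_JUMP_IF_FALSE → pop True; no jump. Stack: []
LOAD_FAST_LOAD_FAST y,a → push -1,-10. Stack: [-1, -10]
BINARY_OP // → -1 // -10 = 0. Stack: [0]
STORE_FAST y → y=0. Stack: []
LOAD_FAST y → push 0. Stack: [0]
LOAD_CONST → push 7. Stack: [0, 7]
BINARY_OP % → 0 % 7 = 0. Stack: [0]
STORE_FAST y → y=0. Stack: []
LOAD_FAST_LOAD_FAST y,c → push 0,36. Stack: [0, 36]
BINARY_OP % → 0 % 36 = 0. Stack: [0]
STORE_FAST y → y=0. Stack: []
LOAD_FAST i → push 0. Stack: [0]
LOAD_CONST → push 1. Stack: [0, 1]
BINARY_OP + → 0 + 1 = 1. Stack: [1]
STORE_FAST i → i=1. Stack: []
LOAD_FAST i → push 1. Stack: [1]
LOAD_CONST → push 3. Stack: [1, 3]
COMPARE_OP bool(<) → 1 vs 3 = True. Stack: [True]
POP_JUMP_IF_FALSE → pop True; no jump. Stack: []
LOAD_FAST_LOAD_FAST y,a → push 0,-10. Stack: [0, -10]
BINARY_OP // → 0 // -10 = 0. Stack: [0]
STORE_FAST y → y=0. Stack: []
LOAD_FAST y → push 0. Stack: [0]
LOAD_CONST → push 7. Stack: [0, 7]
BINARY_OP % → 0 % 7 = 0. Stack: [0]
STORE_FAST y → y=0. Stack: []
LOAD_FAST_LOAD_FAST y,c → push 0,36. Stack: [0, 36]
BINARY_OP % → 0 % 36 = 0. Stack: [0]
STORE_FAST y → y=0. Stack: []
LOAD_FAST i → push 1. Stack: [1]
LOAD_CONST → push 1. Stack: [1, 1]
BINARY_OP + → 1 + 1 = 2. Stack: [2]
STORE_FAST i → i=2. Stack: []
LOAD_FAST i → push 2. Stack: [2]
LOAD_CONST → push 3. Stack: [2, 3]
COMPARE_OP bool(<) → 2 vs 3 = True. Stack: [True]
POP_JUMP_IF_FALSE → pop True; no jump. Stack: []
LOAD_FAST_LOAD_FAST y,a → push 0,-10. Stack: [0, -10]
BINARY_OP // → 0 // -10 = 0. Stack: [0]
STORE_FAST y → y=0. Stack: []
LOAD_FAST y → push 0. Stack: [0]
LOAD_CONST → push 7. Stack: [0, 7]
BINARY_OP % → 0 % 7 = 0. Stack: [0]
STORE_FAST y → y=0. Stack: []
LOAD_FAST_LOAD_FAST y,c → push 0,36. Stack: [0, 36]
BINARY_OP % → 0 % 36 = 0. Stack: [0]
STORE_FAST y → y=0. Stack: []
LOAD_FAST i → push 2. Stack: [2]
LOAD_CONST → push 1. Stack: [2, 1]
BINARY_OP + → 2 + 1 = 3. Stack: [3]
STORE_FAST i → i=3. Stack: []
LOAD_FAST i → push 3. Stack: [3]
LOAD_CONST → push 3. Stack: [3, 3]
COMPARE_OP bool(<) → 3 vs 3 = False. Stack: [False]
POP_JUMP_IF_FALSE → pop False; jump. Stack: []
LOAD_FAST y → push 0. Stack: [0]
RETURN_VALUE → return 0.

0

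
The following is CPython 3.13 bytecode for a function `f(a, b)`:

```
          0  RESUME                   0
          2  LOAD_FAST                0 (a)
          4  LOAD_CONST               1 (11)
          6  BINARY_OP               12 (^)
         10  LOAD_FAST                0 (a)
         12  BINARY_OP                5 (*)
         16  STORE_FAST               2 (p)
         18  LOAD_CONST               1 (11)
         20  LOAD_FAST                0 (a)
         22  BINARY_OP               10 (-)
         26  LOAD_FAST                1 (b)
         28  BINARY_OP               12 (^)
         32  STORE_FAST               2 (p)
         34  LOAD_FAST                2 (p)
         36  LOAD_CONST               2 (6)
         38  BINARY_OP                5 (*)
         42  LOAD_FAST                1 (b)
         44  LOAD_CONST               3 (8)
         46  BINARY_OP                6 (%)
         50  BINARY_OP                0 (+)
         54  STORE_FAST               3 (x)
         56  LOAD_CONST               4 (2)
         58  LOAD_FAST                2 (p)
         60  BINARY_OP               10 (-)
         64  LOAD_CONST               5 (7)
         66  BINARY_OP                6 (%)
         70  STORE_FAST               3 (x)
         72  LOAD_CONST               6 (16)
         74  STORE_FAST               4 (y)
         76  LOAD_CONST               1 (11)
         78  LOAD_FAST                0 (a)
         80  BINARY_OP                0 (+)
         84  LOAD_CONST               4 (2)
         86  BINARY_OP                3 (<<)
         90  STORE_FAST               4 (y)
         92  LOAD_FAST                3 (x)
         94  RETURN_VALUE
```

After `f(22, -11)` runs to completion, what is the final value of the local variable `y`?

LOAD_FAST a → push 22. Stack: [22]
LOAD_CONST → push 11. Stack: [22, 11]
BINARY_OP ^ → 22 ^ 11 = 29. Stack: [29]
LOAD_FAST a → push 22. Stack: [29, 22]
BINARY_OP * → 29 * 22 = 638. Stack: [638]
STORE_FAST p → p=638. Stack: []
LOAD_CONST → push 11. Stack: [11]
LOAD_FAST a → push 22. Stack: [11, 22]
BINARY_OP - → 11 - 22 = -11. Stack: [-11]
LOAD_FAST b → push -11. Stack: [-11, -11]
BINARY_OP ^ → -11 ^ -11 = 0. Stack: [0]
STORE_FAST p → p=0. Stack: []
LOAD_FAST p → push 0. Stack: [0]
LOAD_CONST → push 6. Stack: [0, 6]
BINARY_OP * → 0 * 6 = 0. Stack: [0]
LOAD_FAST b → push -11. Stack: [0, -11]
LOAD_CONST → push 8. Stack: [0, -11, 8]
BINARY_OP % → -11 % 8 = 5. Stack: [0, 5]
BINARY_OP + → 0 + 5 = 5. Stack: [5]
STORE_FAST x → x=5. Stack: []
LOAD_CONST → push 2. Stack: [2]
LOAD_FAST p → push 0. Stack: [2, 0]
BINARY_OP - → 2 - 0 = 2. Stack: [2]
LOAD_CONST → push 7. Stack: [2, 7]
BINARY_OP % → 2 % 7 = 2. Stack: [2]
STORE_FAST x → x=2. Stack: []
LOAD_CONST → push 16. Stack: [16]
STORE_FAST y → y=16. Stack: []
LOAD_CONST → push 11. Stack: [11]
LOAD_FAST a → push 22. Stack: [11, 22]
BINARY_OP + → 11 + 22 = 33. Stack: [33]
LOAD_CONST → push 2. Stack: [33, 2]
BINARY_OP << → 33 << 2 = 132. Stack: [132]
STORE_FAST y → y=132. Stack: []
LOAD_FAST x → push 2. Stack: [2]
RETURN_VALUE → return 2.

132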